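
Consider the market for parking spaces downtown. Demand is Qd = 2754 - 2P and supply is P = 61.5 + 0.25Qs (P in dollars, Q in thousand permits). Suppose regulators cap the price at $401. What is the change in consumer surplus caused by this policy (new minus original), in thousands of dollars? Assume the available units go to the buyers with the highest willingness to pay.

Rearranging supply gives Qs = 4P - 246. Equilibrium: 2754 - 2P = 4P - 246, so 3000 = 6P and P* = 500, Q* = 1754.
Because the ceiling (401) lies below the market-clearing price, it is binding.
At P = 401: Qd = 2754 - 2·401 = 1952 and Qs = 4·401 - 246 = 1358.
Consumer surplus without the control is ½ · (1377 - 500) · 1754 = 769129.
With the ceiling, 1358 units are sold at 401 (assume they go to the highest-value buyers). The demand price at Q = 1358 is 698, so CS = ½ · [(1377 - 401) + (698 - 401)] · 1358 = 864367.
Change in consumer surplus = 864367 - 769129 = 95238.

95238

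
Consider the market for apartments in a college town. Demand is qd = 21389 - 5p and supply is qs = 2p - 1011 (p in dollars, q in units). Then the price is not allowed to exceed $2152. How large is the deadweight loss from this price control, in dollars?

1537625.6

Equilibrium: 21389 - 5p = 2p - 1011, so 22400 = 7p and p* = 3200, q* = 5389.
Because the ceiling (2152) lies below the market-clearing price, it is binding.
At p = 2152: qd = 21389 - 5·2152 = 10629 and qs = 2·2152 - 1011 = 3293.
Quantity traded falls to 3293. At q = 3293 the demand price is (21389 - 3293)/5 = 3619.2 and the supply price is (1011 + 3293)/2 = 2152.
Deadweight loss = ½ · (3619.2 - 2152) · (5389 - 3293) = ½ · 1467.2 · 2096 = 1537625.6.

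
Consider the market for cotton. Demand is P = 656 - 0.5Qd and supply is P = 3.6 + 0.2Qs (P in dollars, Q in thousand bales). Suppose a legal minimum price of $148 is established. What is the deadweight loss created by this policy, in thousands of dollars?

Rearranging demand gives Qd = 1312 - 2P; rearranging supply gives Qs = 5P - 18. In a free market, 1312 - 2P = 5P - 18 gives the equilibrium P* = 190, Q* = 932.
Since 148 is below P* = 190, the floor does not bind and the free-market outcome prevails.
Since the control does not bind, no trades are prevented and deadweight loss is zero.

0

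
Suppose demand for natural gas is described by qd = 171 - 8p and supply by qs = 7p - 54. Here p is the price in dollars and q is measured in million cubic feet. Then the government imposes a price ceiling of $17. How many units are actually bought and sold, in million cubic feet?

In a free market, 171 - 8p = 7p - 54 gives the equilibrium p* = 15, q* = 51.
Since 17 is above p* = 15, the ceiling does not bind and the free-market outcome prevails.

51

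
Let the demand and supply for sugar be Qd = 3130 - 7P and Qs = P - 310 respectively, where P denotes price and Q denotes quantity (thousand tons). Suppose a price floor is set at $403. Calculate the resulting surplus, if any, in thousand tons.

Equilibrium: 3130 - 7P = P - 310, so 3440 = 8P and P* = 430, Q* = 120.
The floor of 403 is below the equilibrium price 430, so it is not binding; the market clears at P* = 430, Q* = 120.
Since the control does not bind, there is no surplus.

0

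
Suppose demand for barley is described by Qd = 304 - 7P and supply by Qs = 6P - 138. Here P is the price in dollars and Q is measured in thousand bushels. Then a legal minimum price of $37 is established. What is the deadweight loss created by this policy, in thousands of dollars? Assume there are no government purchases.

68.25

Without the control the market clears where 304 - 7P = 6P - 138, i.e. P* = 34 and Q* = 66.
Because the floor (37) lies above the market-clearing price, it is binding.
At P = 37: Qd = 304 - 7·37 = 45 and Qs = 6·37 - 138 = 84.
Quantity traded falls to 45. At Q = 45 the demand price is (304 - 45)/7 = 37 and the supply price is (138 + 45)/6 = 30.5.
Deadweight loss = ½ · (37 - 30.5) · (66 - 45) = ½ · 6.5 · 21 = 68.25.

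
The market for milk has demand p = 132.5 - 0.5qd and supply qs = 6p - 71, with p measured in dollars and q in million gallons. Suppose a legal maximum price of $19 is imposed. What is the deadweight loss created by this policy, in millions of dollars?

6348

Rearranging demand gives qd = 265 - 2p. Equilibrium: 265 - 2p = 6p - 71, so 336 = 8p and p* = 42, q* = 181.
Because the ceiling (19) lies below the market-clearing price, it is binding.
At p = 19: qd = 265 - 2·19 = 227 and qs = 6·19 - 71 = 43.
Quantity traded falls to 43. At q = 43 the demand price is (265 - 43)/2 = 111 and the supply price is (71 + 43)/6 = 19.
Deadweight loss = ½ · (111 - 19) · (181 - 43) = ½ · 92 · 138 = 6348.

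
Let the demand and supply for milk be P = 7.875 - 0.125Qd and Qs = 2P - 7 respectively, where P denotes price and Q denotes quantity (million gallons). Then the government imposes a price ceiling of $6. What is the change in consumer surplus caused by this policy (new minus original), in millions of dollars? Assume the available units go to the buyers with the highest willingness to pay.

4.75

Rearranging demand gives Qd = 63 - 8P. Without the control the market clears where 63 - 8P = 2P - 7, i.e. P* = 7 and Q* = 7.
Since 6 < 7, the ceiling is binding.
At P = 6: Qd = 63 - 8·6 = 15 and Qs = 2·6 - 7 = 5.
Consumer surplus without the control is ½ · (7.875 - 7) · 7 = 3.0625.
With the ceiling, 5 units are sold at 6 (assume they go to the highest-value buyers). The demand price at Q = 5 is 7.25, so CS = ½ · [(7.875 - 6) + (7.25 - 6)] · 5 = 7.8125.
Change in consumer surplus = 7.8125 - 3.0625 = 4.75.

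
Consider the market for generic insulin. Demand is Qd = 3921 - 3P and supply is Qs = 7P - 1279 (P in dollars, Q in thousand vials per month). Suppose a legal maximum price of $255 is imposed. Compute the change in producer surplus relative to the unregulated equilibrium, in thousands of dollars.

-379877.5

Without the control the market clears where 3921 - 3P = 7P - 1279, i.e. P* = 520 and Q* = 2361.
Because the ceiling (255) lies below the market-clearing price, it is binding.
At P = 255: Qd = 3921 - 3·255 = 3156 and Qs = 7·255 - 1279 = 506.
Producer surplus without the control is ½ · (520 - 1279/7) · 2361 = 5574321/14.
With the ceiling, producers sell 506 units at 255, so PS = ½ · (255 - 1279/7) · 506 = 128018/7.
Change in producer surplus = 128018/7 - 5574321/14 = -379877.5.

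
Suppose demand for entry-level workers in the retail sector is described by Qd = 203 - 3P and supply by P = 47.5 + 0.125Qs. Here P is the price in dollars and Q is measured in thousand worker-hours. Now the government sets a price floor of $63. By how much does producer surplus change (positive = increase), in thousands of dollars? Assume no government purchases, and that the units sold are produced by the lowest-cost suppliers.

83.75

Rearranging supply gives Qs = 8P - 380. Setting quantity demanded equal to quantity supplied, 203 - 3P = 8P - 380, gives P* = 53 and Q* = 44.
Since 63 > 53, the floor is binding.
At P = 63: Qd = 203 - 3·63 = 14 and Qs = 8·63 - 380 = 124.
Producer surplus without the control is ½ · (53 - 47.5) · 44 = 121.
With the floor, 14 units are sold at 63. The supply price at Q = 14 is 49.25, so PS = ½ · [(63 - 47.5) + (63 - 49.25)] · 14 = 204.75.
Change in producer surplus = 204.75 - 121 = 83.75.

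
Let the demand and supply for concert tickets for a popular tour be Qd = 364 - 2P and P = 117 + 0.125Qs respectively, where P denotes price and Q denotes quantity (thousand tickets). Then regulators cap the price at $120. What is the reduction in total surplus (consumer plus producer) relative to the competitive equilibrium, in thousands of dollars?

Rearranging supply gives Qs = 8P - 936. Without the control the market clears where 364 - 2P = 8P - 936, i.e. P* = 130 and Q* = 104.
The ceiling of 120 is below the equilibrium price 130, so it binds.
At P = 120: Qd = 364 - 2·120 = 124 and Qs = 8·120 - 936 = 24.
Quantity traded falls to 24. At Q = 24 the demand price is (364 - 24)/2 = 170 and the supply price is (936 + 24)/8 = 120.
Deadweight loss = ½ · (170 - 120) · (104 - 24) = ½ · 50 · 80 = 2000.

2000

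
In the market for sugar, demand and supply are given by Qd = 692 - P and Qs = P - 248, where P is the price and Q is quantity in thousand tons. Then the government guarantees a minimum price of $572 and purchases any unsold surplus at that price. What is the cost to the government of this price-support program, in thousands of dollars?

116688

Setting quantity demanded equal to quantity supplied, 692 - P = P - 248, gives P* = 470 and Q* = 222.
Because the floor (572) lies above the market-clearing price, it is binding.
At P = 572: Qd = 692 - 572 = 120 and Qs = 572 - 248 = 324.
Surplus = Qs - Qd = 204.
Government expenditure = surplus × support price = 204 × 572 = 116688.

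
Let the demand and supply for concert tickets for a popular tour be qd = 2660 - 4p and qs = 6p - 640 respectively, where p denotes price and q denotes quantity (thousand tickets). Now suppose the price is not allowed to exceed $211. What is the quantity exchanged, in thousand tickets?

Setting quantity demanded equal to quantity supplied, 2660 - 4p = 6p - 640, gives p* = 330 and q* = 1340.
Because the ceiling (211) lies below the market-clearing price, it is binding.
At p = 211: qd = 2660 - 4·211 = 1816 and qs = 6·211 - 640 = 626.
The quantity actually transacted is the short side, supply: 626.

626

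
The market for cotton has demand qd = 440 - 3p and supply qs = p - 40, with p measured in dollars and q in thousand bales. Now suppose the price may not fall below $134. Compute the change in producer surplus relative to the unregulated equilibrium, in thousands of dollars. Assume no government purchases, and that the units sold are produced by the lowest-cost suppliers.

Equilibrium: 440 - 3p = p - 40, so 480 = 4p and p* = 120, q* = 80.
The floor of 134 is above the equilibrium price 120, so it binds.
At p = 134: qd = 440 - 3·134 = 38 and qs = 134 - 40 = 94.
Producer surplus without the control is ½ · (120 - 40) · 80 = 3200.
With the floor, 38 units are sold at 134. The supply price at q = 38 is 78, so PS = ½ · [(134 - 40) + (134 - 78)] · 38 = 2850.
Change in producer surplus = 2850 - 3200 = -350.

-350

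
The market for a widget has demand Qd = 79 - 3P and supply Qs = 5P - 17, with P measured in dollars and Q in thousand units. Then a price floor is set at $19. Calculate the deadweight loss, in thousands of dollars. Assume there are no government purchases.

117.6

In a free market, 79 - 3P = 5P - 17 gives the equilibrium P* = 12, Q* = 43.
Because the floor (19) lies above the market-clearing price, it is binding.
At P = 19: Qd = 79 - 3·19 = 22 and Qs = 5·19 - 17 = 78.
Quantity traded falls to 22. At Q = 22 the demand price is (79 - 22)/3 = 19 and the supply price is (17 + 22)/5 = 7.8.
Deadweight loss = ½ · (19 - 7.8) · (43 - 22) = ½ · 11.2 · 21 = 117.6.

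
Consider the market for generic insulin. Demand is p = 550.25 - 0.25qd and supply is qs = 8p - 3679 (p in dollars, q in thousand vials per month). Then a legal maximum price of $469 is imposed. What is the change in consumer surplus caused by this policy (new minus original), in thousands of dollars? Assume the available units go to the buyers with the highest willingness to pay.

Rearranging demand gives qd = 2201 - 4p. In a free market, 2201 - 4p = 8p - 3679 gives the equilibrium p* = 490, q* = 241.
Since 469 < 490, the ceiling is binding.
At p = 469: qd = 2201 - 4·469 = 325 and qs = 8·469 - 3679 = 73.
Consumer surplus without the control is ½ · (550.25 - 490) · 241 = 7260.125.
With the ceiling, 73 units are sold at 469 (assume they go to the highest-value buyers). The demand price at q = 73 is 532, so CS = ½ · [(550.25 - 469) + (532 - 469)] · 73 = 5265.125.
Change in consumer surplus = 5265.125 - 7260.125 = -1995.

-1995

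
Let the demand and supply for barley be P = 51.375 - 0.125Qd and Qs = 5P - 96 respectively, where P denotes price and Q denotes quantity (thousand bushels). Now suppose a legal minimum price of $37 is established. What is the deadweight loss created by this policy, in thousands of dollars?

Rearranging demand gives Qd = 411 - 8P. In a free market, 411 - 8P = 5P - 96 gives the equilibrium P* = 39, Q* = 99.
The floor of 37 is below the equilibrium price 39, so it is not binding; the market clears at P* = 39, Q* = 99.
Since the control does not bind, no trades are prevented and deadweight loss is zero.

0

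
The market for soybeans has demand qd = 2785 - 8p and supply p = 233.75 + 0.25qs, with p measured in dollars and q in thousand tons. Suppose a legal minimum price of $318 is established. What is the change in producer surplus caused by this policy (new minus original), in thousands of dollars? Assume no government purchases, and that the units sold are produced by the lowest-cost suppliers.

1416

Rearranging supply gives qs = 4p - 935. Setting quantity demanded equal to quantity supplied, 2785 - 8p = 4p - 935, gives p* = 310 and q* = 305.
Since 318 > 310, the floor is binding.
At p = 318: qd = 2785 - 8·318 = 241 and qs = 4·318 - 935 = 337.
Producer surplus without the control is ½ · (310 - 233.75) · 305 = 11628.125.
With the floor, 241 units are sold at 318. The supply price at q = 241 is 294, so PS = ½ · [(318 - 233.75) + (318 - 294)] · 241 = 13044.125.
Change in producer surplus = 13044.125 - 11628.125 = 1416.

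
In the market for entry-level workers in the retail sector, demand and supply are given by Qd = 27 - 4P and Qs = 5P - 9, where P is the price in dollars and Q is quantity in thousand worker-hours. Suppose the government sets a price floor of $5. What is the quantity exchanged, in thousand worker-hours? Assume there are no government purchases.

Setting quantity demanded equal to quantity supplied, 27 - 4P = 5P - 9, gives P* = 4 and Q* = 11.
The floor of 5 is above the equilibrium price 4, so it binds.
At P = 5: Qd = 27 - 4·5 = 7 and Qs = 5·5 - 9 = 16.
The quantity actually transacted is the short side, demand: 7.

7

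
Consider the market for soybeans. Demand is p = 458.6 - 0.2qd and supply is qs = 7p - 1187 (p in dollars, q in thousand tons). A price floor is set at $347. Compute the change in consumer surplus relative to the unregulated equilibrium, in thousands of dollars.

Rearranging demand gives qd = 2293 - 5p. Setting quantity demanded equal to quantity supplied, 2293 - 5p = 7p - 1187, gives p* = 290 and q* = 843.
The floor of 347 is above the equilibrium price 290, so it binds.
At p = 347: qd = 2293 - 5·347 = 558 and qs = 7·347 - 1187 = 1242.
Consumer surplus without the control is ½ · (458.6 - 290) · 843 = 71064.9.
With the floor, consumers buy 558 units at 347, so CS = ½ · (458.6 - 347) · 558 = 31136.4.
Change in consumer surplus = 31136.4 - 71064.9 = -39928.5.

-39928.5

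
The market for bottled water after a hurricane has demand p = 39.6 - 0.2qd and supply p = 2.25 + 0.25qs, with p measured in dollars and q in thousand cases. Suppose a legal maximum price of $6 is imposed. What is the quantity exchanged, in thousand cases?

Rearranging demand gives qd = 198 - 5p; rearranging supply gives qs = 4p - 9. Setting quantity demanded equal to quantity supplied, 198 - 5p = 4p - 9, gives p* = 23 and q* = 83.
The ceiling of 6 is below the equilibrium price 23, so it binds.
At p = 6: qd = 198 - 5·6 = 168 and qs = 4·6 - 9 = 15.
The quantity actually transacted is the short side, supply: 15.

15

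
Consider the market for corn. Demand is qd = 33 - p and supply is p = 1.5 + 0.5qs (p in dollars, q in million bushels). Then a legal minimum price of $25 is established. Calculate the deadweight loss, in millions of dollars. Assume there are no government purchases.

Rearranging supply gives qs = 2p - 3. Without the control the market clears where 33 - p = 2p - 3, i.e. p* = 12 and q* = 21.
The floor of 25 is above the equilibrium price 12, so it binds.
At p = 25: qd = 33 - 25 = 8 and qs = 2·25 - 3 = 47.
Quantity traded falls to 8. At q = 8 the demand price is 33 - 8 = 25 and the supply price is (3 + 8)/2 = 5.5.
Deadweight loss = ½ · (25 - 5.5) · (21 - 8) = ½ · 19.5 · 13 = 126.75.

126.75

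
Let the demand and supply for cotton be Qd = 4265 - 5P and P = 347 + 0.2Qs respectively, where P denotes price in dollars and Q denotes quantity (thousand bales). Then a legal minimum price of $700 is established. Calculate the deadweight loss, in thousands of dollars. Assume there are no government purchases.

Rearranging supply gives Qs = 5P - 1735. Setting quantity demanded equal to quantity supplied, 4265 - 5P = 5P - 1735, gives P* = 600 and Q* = 1265.
The floor of 700 is above the equilibrium price 600, so it binds.
At P = 700: Qd = 4265 - 5·700 = 765 and Qs = 5·700 - 1735 = 1765.
Quantity traded falls to 765. At Q = 765 the demand price is (4265 - 765)/5 = 700 and the supply price is (1735 + 765)/5 = 500.
Deadweight loss = ½ · (700 - 500) · (1265 - 765) = ½ · 200 · 500 = 50000.

50000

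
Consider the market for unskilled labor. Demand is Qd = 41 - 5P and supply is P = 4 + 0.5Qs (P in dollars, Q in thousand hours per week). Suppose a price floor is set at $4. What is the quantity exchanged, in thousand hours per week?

Rearranging supply gives Qs = 2P - 8. Without the control the market clears where 41 - 5P = 2P - 8, i.e. P* = 7 and Q* = 6.
Since 4 is below P* = 7, the floor does not bind and the free-market outcome prevails.

6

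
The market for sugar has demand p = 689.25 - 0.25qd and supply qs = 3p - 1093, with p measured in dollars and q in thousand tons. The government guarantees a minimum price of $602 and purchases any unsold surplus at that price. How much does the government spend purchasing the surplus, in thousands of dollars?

219128

Rearranging demand gives qd = 2757 - 4p. Equilibrium: 2757 - 4p = 3p - 1093, so 3850 = 7p and p* = 550, q* = 557.
The floor of 602 is above the equilibrium price 550, so it binds.
At p = 602: qd = 2757 - 4·602 = 349 and qs = 3·602 - 1093 = 713.
Surplus = qs - qd = 364.
Government expenditure = surplus × support price = 364 × 602 = 219128.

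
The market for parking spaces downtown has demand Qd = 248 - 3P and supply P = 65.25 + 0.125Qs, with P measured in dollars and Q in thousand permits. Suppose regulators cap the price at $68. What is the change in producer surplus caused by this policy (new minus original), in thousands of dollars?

-60

Rearranging supply gives Qs = 8P - 522. Setting quantity demanded equal to quantity supplied, 248 - 3P = 8P - 522, gives P* = 70 and Q* = 38.
Because the ceiling (68) lies below the market-clearing price, it is binding.
At P = 68: Qd = 248 - 3·68 = 44 and Qs = 8·68 - 522 = 22.
Producer surplus without the control is ½ · (70 - 65.25) · 38 = 90.25.
With the ceiling, producers sell 22 units at 68, so PS = ½ · (68 - 65.25) · 22 = 30.25.
Change in producer surplus = 30.25 - 90.25 = -60.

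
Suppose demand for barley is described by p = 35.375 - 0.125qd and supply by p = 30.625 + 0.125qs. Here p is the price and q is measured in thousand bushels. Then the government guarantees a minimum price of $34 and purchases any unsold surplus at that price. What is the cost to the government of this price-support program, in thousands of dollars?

Rearranging demand gives qd = 283 - 8p; rearranging supply gives qs = 8p - 245. Setting quantity demanded equal to quantity supplied, 283 - 8p = 8p - 245, gives p* = 33 and q* = 19.
Since 34 > 33, the floor is binding.
At p = 34: qd = 283 - 8·34 = 11 and qs = 8·34 - 245 = 27.
Surplus = qs - qd = 16.
Government expenditure = surplus × support price = 16 × 34 = 544.

544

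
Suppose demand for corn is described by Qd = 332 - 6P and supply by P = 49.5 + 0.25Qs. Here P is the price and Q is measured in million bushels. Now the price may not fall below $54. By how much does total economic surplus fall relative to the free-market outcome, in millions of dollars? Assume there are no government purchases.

Rearranging supply gives Qs = 4P - 198. Without the control the market clears where 332 - 6P = 4P - 198, i.e. P* = 53 and Q* = 14.
Because the floor (54) lies above the market-clearing price, it is binding.
At P = 54: Qd = 332 - 6·54 = 8 and Qs = 4·54 - 198 = 18.
Quantity traded falls to 8. At Q = 8 the demand price is (332 - 8)/6 = 54 and the supply price is (198 + 8)/4 = 51.5.
Deadweight loss = ½ · (54 - 51.5) · (14 - 8) = ½ · 2.5 · 6 = 7.5.

7.5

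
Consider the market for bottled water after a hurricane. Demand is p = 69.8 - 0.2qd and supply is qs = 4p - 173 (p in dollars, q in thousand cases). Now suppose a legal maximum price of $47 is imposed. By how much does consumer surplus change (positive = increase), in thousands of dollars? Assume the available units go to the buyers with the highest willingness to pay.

-28.6

Rearranging demand gives qd = 349 - 5p. Without the control the market clears where 349 - 5p = 4p - 173, i.e. p* = 58 and q* = 59.
The ceiling of 47 is below the equilibrium price 58, so it binds.
At p = 47: qd = 349 - 5·47 = 114 and qs = 4·47 - 173 = 15.
Consumer surplus without the control is ½ · (69.8 - 58) · 59 = 348.1.
With the ceiling, 15 units are sold at 47 (assume they go to the highest-value buyers). The demand price at q = 15 is 66.8, so CS = ½ · [(69.8 - 47) + (66.8 - 47)] · 15 = 319.5.
Change in consumer surplus = 319.5 - 348.1 = -28.6.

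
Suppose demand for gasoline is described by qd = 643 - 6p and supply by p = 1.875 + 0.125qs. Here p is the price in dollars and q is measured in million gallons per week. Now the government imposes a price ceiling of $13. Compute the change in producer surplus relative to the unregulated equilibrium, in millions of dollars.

Rearranging supply gives qs = 8p - 15. Setting quantity demanded equal to quantity supplied, 643 - 6p = 8p - 15, gives p* = 47 and q* = 361.
The ceiling of 13 is below the equilibrium price 47, so it binds.
At p = 13: qd = 643 - 6·13 = 565 and qs = 8·13 - 15 = 89.
Producer surplus without the control is ½ · (47 - 1.875) · 361 = 8145.0625.
With the ceiling, producers sell 89 units at 13, so PS = ½ · (13 - 1.875) · 89 = 495.0625.
Change in producer surplus = 495.0625 - 8145.0625 = -7650.

-7650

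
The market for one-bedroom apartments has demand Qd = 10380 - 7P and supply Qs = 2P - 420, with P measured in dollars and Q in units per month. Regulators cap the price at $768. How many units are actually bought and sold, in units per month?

Setting quantity demanded equal to quantity supplied, 10380 - 7P = 2P - 420, gives P* = 1200 and Q* = 1980.
Because the ceiling (768) lies below the market-clearing price, it is binding.
At P = 768: Qd = 10380 - 7·768 = 5004 and Qs = 2·768 - 420 = 1116.
The quantity actually transacted is the short side, supply: 1116.

1116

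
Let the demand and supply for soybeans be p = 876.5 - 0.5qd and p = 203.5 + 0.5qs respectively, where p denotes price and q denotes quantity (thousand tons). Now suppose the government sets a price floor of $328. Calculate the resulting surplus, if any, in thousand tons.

0

Rearranging demand gives qd = 1753 - 2p; rearranging supply gives qs = 2p - 407. Setting quantity demanded equal to quantity supplied, 1753 - 2p = 2p - 407, gives p* = 540 and q* = 673.
Since 328 is below p* = 540, the floor does not bind and the free-market outcome prevails.
Since the control does not bind, there is no surplus.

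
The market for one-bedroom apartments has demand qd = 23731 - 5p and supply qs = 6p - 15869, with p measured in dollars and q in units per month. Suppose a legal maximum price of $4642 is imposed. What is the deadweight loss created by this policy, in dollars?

0

Setting quantity demanded equal to quantity supplied, 23731 - 5p = 6p - 15869, gives p* = 3600 and q* = 5731.
Since 4642 is above p* = 3600, the ceiling does not bind and the free-market outcome prevails.
Since the control does not bind, no trades are prevented and deadweight loss is zero.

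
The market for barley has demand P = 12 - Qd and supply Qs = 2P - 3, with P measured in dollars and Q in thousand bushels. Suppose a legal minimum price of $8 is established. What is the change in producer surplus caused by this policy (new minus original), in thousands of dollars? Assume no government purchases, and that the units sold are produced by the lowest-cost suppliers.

9.75

Rearranging demand gives Qd = 12 - P. Equilibrium: 12 - P = 2P - 3, so 15 = 3P and P* = 5, Q* = 7.
Since 8 > 5, the floor is binding.
At P = 8: Qd = 12 - 8 = 4 and Qs = 2·8 - 3 = 13.
Producer surplus without the control is ½ · (5 - 1.5) · 7 = 12.25.
With the floor, 4 units are sold at 8. The supply price at Q = 4 is 3.5, so PS = ½ · [(8 - 1.5) + (8 - 3.5)] · 4 = 22.
Change in producer surplus = 22 - 12.25 = 9.75.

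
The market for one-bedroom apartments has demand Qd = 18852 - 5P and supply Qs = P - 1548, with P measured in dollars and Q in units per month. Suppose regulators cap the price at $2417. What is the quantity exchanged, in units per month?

In a free market, 18852 - 5P = P - 1548 gives the equilibrium P* = 3400, Q* = 1852.
Because the ceiling (2417) lies below the market-clearing price, it is binding.
At P = 2417: Qd = 18852 - 5·2417 = 6767 and Qs = 2417 - 1548 = 869.
The quantity actually transacted is the short side, supply: 869.

869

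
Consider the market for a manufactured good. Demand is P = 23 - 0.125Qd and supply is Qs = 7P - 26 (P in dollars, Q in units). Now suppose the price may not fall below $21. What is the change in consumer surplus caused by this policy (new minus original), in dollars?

-308

Rearranging demand gives Qd = 184 - 8P. Without the control the market clears where 184 - 8P = 7P - 26, i.e. P* = 14 and Q* = 72.
Since 21 > 14, the floor is binding.
At P = 21: Qd = 184 - 8·21 = 16 and Qs = 7·21 - 26 = 121.
Consumer surplus without the control is ½ · (23 - 14) · 72 = 324.
With the floor, consumers buy 16 units at 21, so CS = ½ · (23 - 21) · 16 = 16.
Change in consumer surplus = 16 - 324 = -308.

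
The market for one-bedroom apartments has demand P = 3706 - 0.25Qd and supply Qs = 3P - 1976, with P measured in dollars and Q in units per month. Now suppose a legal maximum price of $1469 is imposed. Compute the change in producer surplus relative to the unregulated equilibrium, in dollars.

-3563402.5

Rearranging demand gives Qd = 14824 - 4P. Setting quantity demanded equal to quantity supplied, 14824 - 4P = 3P - 1976, gives P* = 2400 and Q* = 5224.
Since 1469 < 2400, the ceiling is binding.
At P = 1469: Qd = 14824 - 4·1469 = 8948 and Qs = 3·1469 - 1976 = 2431.
Producer surplus without the control is ½ · (2400 - 1976/3) · 5224 = 13645088/3.
With the ceiling, producers sell 2431 units at 1469, so PS = ½ · (1469 - 1976/3) · 2431 = 5909761/6.
Change in producer surplus = 5909761/6 - 13645088/3 = -3563402.5.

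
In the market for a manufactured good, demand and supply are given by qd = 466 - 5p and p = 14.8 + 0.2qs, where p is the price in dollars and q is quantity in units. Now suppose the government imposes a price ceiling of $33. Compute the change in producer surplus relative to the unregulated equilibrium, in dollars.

-3013.5

Rearranging supply gives qs = 5p - 74. In a free market, 466 - 5p = 5p - 74 gives the equilibrium p* = 54, q* = 196.
Because the ceiling (33) lies below the market-clearing price, it is binding.
At p = 33: qd = 466 - 5·33 = 301 and qs = 5·33 - 74 = 91.
Producer surplus without the control is ½ · (54 - 14.8) · 196 = 3841.6.
With the ceiling, producers sell 91 units at 33, so PS = ½ · (33 - 14.8) · 91 = 828.1.
Change in producer surplus = 828.1 - 3841.6 = -3013.5.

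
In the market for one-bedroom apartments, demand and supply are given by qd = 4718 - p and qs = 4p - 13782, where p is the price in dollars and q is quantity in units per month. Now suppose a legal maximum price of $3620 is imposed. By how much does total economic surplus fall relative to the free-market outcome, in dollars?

Without the control the market clears where 4718 - p = 4p - 13782, i.e. p* = 3700 and q* = 1018.
Because the ceiling (3620) lies below the market-clearing price, it is binding.
At p = 3620: qd = 4718 - 3620 = 1098 and qs = 4·3620 - 13782 = 698.
Quantity traded falls to 698. At q = 698 the demand price is 4718 - 698 = 4020 and the supply price is (13782 + 698)/4 = 3620.
Deadweight loss = ½ · (4020 - 3620) · (1018 - 698) = ½ · 400 · 320 = 64000.

64000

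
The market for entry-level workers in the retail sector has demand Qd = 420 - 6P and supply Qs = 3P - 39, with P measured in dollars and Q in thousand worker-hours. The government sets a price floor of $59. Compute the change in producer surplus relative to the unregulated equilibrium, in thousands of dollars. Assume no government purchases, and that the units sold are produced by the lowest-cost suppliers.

144

In a free market, 420 - 6P = 3P - 39 gives the equilibrium P* = 51, Q* = 114.
The floor of 59 is above the equilibrium price 51, so it binds.
At P = 59: Qd = 420 - 6·59 = 66 and Qs = 3·59 - 39 = 138.
Producer surplus without the control is ½ · (51 - 13) · 114 = 2166.
With the floor, 66 units are sold at 59. The supply price at Q = 66 is 35, so PS = ½ · [(59 - 13) + (59 - 35)] · 66 = 2310.
Change in producer surplus = 2310 - 2166 = 144.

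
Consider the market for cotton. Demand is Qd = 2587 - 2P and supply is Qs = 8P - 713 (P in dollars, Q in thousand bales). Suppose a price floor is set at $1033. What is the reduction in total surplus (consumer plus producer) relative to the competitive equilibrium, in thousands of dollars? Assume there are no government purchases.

617761.25

Equilibrium: 2587 - 2P = 8P - 713, so 3300 = 10P and P* = 330, Q* = 1927.
Because the floor (1033) lies above the market-clearing price, it is binding.
At P = 1033: Qd = 2587 - 2·1033 = 521 and Qs = 8·1033 - 713 = 7551.
Quantity traded falls to 521. At Q = 521 the demand price is (2587 - 521)/2 = 1033 and the supply price is (713 + 521)/8 = 154.25.
Deadweight loss = ½ · (1033 - 154.25) · (1927 - 521) = ½ · 878.75 · 1406 = 617761.25.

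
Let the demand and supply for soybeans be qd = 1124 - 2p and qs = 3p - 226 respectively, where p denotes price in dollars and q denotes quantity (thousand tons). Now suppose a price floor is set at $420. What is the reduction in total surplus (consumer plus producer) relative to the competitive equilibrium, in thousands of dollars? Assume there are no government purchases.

In a free market, 1124 - 2p = 3p - 226 gives the equilibrium p* = 270, q* = 584.
Because the floor (420) lies above the market-clearing price, it is binding.
At p = 420: qd = 1124 - 2·420 = 284 and qs = 3·420 - 226 = 1034.
Quantity traded falls to 284. At q = 284 the demand price is (1124 - 284)/2 = 420 and the supply price is (226 + 284)/3 = 170.
Deadweight loss = ½ · (420 - 170) · (584 - 284) = ½ · 250 · 300 = 37500.

37500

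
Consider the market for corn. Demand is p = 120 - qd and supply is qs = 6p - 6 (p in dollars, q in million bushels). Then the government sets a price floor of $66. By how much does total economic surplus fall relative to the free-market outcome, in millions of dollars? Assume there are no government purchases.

Rearranging demand gives qd = 120 - p. Setting quantity demanded equal to quantity supplied, 120 - p = 6p - 6, gives p* = 18 and q* = 102.
Since 66 > 18, the floor is binding.
At p = 66: qd = 120 - 66 = 54 and qs = 6·66 - 6 = 390.
Quantity traded falls to 54. At q = 54 the demand price is 120 - 54 = 66 and the supply price is (6 + 54)/6 = 10.
Deadweight loss = ½ · (66 - 10) · (102 - 54) = ½ · 56 · 48 = 1344.

1344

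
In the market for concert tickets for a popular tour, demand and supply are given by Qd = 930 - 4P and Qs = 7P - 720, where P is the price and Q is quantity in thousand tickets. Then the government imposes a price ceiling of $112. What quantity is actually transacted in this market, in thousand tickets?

64

Equilibrium: 930 - 4P = 7P - 720, so 1650 = 11P and P* = 150, Q* = 330.
The ceiling of 112 is below the equilibrium price 150, so it binds.
At P = 112: Qd = 930 - 4·112 = 482 and Qs = 7·112 - 720 = 64.
The quantity actually transacted is the short side, supply: 64.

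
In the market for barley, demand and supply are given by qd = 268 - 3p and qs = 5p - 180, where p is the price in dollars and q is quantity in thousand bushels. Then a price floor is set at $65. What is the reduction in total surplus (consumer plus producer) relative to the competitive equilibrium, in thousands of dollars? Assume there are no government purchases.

194.4

In a free market, 268 - 3p = 5p - 180 gives the equilibrium p* = 56, q* = 100.
Since 65 > 56, the floor is binding.
At p = 65: qd = 268 - 3·65 = 73 and qs = 5·65 - 180 = 145.
Quantity traded falls to 73. At q = 73 the demand price is (268 - 73)/3 = 65 and the supply price is (180 + 73)/5 = 50.6.
Deadweight loss = ½ · (65 - 50.6) · (100 - 73) = ½ · 14.4 · 27 = 194.4.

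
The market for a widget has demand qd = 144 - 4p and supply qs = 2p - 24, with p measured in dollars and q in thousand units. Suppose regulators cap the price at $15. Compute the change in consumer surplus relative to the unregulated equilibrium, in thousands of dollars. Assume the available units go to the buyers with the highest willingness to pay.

-6.5

Equilibrium: 144 - 4p = 2p - 24, so 168 = 6p and p* = 28, q* = 32.
Because the ceiling (15) lies below the market-clearing price, it is binding.
At p = 15: qd = 144 - 4·15 = 84 and qs = 2·15 - 24 = 6.
Consumer surplus without the control is ½ · (36 - 28) · 32 = 128.
With the ceiling, 6 units are sold at 15 (assume they go to the highest-value buyers). The demand price at q = 6 is 34.5, so CS = ½ · [(36 - 15) + (34.5 - 15)] · 6 = 121.5.
Change in consumer surplus = 121.5 - 128 = -6.5.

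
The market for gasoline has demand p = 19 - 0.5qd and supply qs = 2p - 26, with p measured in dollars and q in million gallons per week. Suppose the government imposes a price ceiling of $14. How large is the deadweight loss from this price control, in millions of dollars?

Rearranging demand gives qd = 38 - 2p. Without the control the market clears where 38 - 2p = 2p - 26, i.e. p* = 16 and q* = 6.
Because the ceiling (14) lies below the market-clearing price, it is binding.
At p = 14: qd = 38 - 2·14 = 10 and qs = 2·14 - 26 = 2.
Quantity traded falls to 2. At q = 2 the demand price is (38 - 2)/2 = 18 and the supply price is (26 + 2)/2 = 14.
Deadweight loss = ½ · (18 - 14) · (6 - 2) = ½ · 4 · 4 = 8.

8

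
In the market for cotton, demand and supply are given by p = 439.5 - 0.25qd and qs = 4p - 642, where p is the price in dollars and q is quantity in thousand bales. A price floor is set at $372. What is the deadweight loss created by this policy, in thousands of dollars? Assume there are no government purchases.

20736

Rearranging demand gives qd = 1758 - 4p. Equilibrium: 1758 - 4p = 4p - 642, so 2400 = 8p and p* = 300, q* = 558.
Because the floor (372) lies above the market-clearing price, it is binding.
At p = 372: qd = 1758 - 4·372 = 270 and qs = 4·372 - 642 = 846.
Quantity traded falls to 270. At q = 270 the demand price is (1758 - 270)/4 = 372 and the supply price is (642 + 270)/4 = 228.
Deadweight loss = ½ · (372 - 228) · (558 - 270) = ½ · 144 · 288 = 20736.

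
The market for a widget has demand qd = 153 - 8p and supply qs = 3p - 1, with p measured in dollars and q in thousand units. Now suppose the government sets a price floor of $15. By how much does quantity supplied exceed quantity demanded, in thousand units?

In a free market, 153 - 8p = 3p - 1 gives the equilibrium p* = 14, q* = 41.
The floor of 15 is above the equilibrium price 14, so it binds.
At p = 15: qd = 153 - 8·15 = 33 and qs = 3·15 - 1 = 44.
Surplus = qs - qd = 44 - 33 = 11.

11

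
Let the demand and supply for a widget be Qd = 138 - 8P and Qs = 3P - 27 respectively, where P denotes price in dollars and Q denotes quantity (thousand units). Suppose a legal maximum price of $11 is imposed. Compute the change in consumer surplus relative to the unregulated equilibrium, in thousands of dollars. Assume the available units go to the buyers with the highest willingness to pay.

In a free market, 138 - 8P = 3P - 27 gives the equilibrium P* = 15, Q* = 18.
Because the ceiling (11) lies below the market-clearing price, it is binding.
At P = 11: Qd = 138 - 8·11 = 50 and Qs = 3·11 - 27 = 6.
Consumer surplus without the control is ½ · (17.25 - 15) · 18 = 20.25.
With the ceiling, 6 units are sold at 11 (assume they go to the highest-value buyers). The demand price at Q = 6 is 16.5, so CS = ½ · [(17.25 - 11) + (16.5 - 11)] · 6 = 35.25.
Change in consumer surplus = 35.25 - 20.25 = 15.

15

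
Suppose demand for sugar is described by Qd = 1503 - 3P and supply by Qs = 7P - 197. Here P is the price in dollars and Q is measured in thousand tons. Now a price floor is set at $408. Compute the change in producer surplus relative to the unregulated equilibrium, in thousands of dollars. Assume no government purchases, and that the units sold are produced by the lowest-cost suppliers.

29988

In a free market, 1503 - 3P = 7P - 197 gives the equilibrium P* = 170, Q* = 993.
Since 408 > 170, the floor is binding.
At P = 408: Qd = 1503 - 3·408 = 279 and Qs = 7·408 - 197 = 2659.
Producer surplus without the control is ½ · (170 - 197/7) · 993 = 986049/14.
With the floor, 279 units are sold at 408. The supply price at Q = 279 is 68, so PS = ½ · [(408 - 197/7) + (408 - 68)] · 279 = 1405881/14.
Change in producer surplus = 1405881/14 - 986049/14 = 29988.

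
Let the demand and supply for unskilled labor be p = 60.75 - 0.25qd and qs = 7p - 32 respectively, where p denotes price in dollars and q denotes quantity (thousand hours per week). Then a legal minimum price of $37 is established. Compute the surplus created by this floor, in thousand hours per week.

132

Rearranging demand gives qd = 243 - 4p. Equilibrium: 243 - 4p = 7p - 32, so 275 = 11p and p* = 25, q* = 143.
Since 37 > 25, the floor is binding.
At p = 37: qd = 243 - 4·37 = 95 and qs = 7·37 - 32 = 227.
Surplus = qs - qd = 227 - 95 = 132.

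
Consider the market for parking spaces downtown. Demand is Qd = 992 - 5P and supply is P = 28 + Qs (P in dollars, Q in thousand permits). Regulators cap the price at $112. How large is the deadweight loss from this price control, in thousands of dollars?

Rearranging supply gives Qs = P - 28. Setting quantity demanded equal to quantity supplied, 992 - 5P = P - 28, gives P* = 170 and Q* = 142.
Because the ceiling (112) lies below the market-clearing price, it is binding.
At P = 112: Qd = 992 - 5·112 = 432 and Qs = 112 - 28 = 84.
Quantity traded falls to 84. At Q = 84 the demand price is (992 - 84)/5 = 181.6 and the supply price is 28 + 84 = 112.
Deadweight loss = ½ · (181.6 - 112) · (142 - 84) = ½ · 69.6 · 58 = 2018.4.

2018.4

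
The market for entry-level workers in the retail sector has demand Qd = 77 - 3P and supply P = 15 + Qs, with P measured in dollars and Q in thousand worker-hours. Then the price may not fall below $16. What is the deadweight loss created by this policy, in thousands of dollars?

Rearranging supply gives Qs = P - 15. Setting quantity demanded equal to quantity supplied, 77 - 3P = P - 15, gives P* = 23 and Q* = 8.
Since 16 is below P* = 23, the floor does not bind and the free-market outcome prevails.
Since the control does not bind, no trades are prevented and deadweight loss is zero.

0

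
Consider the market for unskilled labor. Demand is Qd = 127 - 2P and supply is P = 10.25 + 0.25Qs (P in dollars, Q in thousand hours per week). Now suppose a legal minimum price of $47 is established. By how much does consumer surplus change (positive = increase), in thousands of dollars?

-988

Rearranging supply gives Qs = 4P - 41. Without the control the market clears where 127 - 2P = 4P - 41, i.e. P* = 28 and Q* = 71.
Since 47 > 28, the floor is binding.
At P = 47: Qd = 127 - 2·47 = 33 and Qs = 4·47 - 41 = 147.
Consumer surplus without the control is ½ · (63.5 - 28) · 71 = 1260.25.
With the floor, consumers buy 33 units at 47, so CS = ½ · (63.5 - 47) · 33 = 272.25.
Change in consumer surplus = 272.25 - 1260.25 = -988.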